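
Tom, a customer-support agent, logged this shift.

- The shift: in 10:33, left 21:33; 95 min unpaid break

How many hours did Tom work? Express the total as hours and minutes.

The shift: 10:33–21:33 = 11 h 0 min; less 95 min break → 9 h 25 min

9 h 25 min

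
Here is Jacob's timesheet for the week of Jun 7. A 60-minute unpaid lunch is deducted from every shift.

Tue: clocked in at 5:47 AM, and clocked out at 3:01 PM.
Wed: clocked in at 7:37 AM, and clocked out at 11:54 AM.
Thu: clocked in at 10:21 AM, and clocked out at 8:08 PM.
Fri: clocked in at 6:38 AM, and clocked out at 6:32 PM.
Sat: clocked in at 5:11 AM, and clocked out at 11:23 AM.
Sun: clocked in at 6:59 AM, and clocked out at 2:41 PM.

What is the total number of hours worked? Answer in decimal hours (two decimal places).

43.10 hours

Tue: 5:47 AM–3:01 PM = 9 h 14 min; less 60 min break → 8 h 14 min
Wed: 7:37 AM–11:54 AM = 4 h 17 min; less 60 min break → 3 h 17 min
Thu: 10:21 AM–8:08 PM = 9 h 47 min; less 60 min break → 8 h 47 min
Fri: 6:38 AM–6:32 PM = 11 h 54 min; less 60 min break → 10 h 54 min
Sat: 5:11 AM–11:23 AM = 6 h 12 min; less 60 min break → 5 h 12 min
Sun: 6:59 AM–2:41 PM = 7 h 42 min; less 60 min break → 6 h 42 min
Total: 8 h 14 min + 3 h 17 min + 8 h 47 min + 10 h 54 min + 5 h 12 min + 6 h 42 min = 43 h 6 min.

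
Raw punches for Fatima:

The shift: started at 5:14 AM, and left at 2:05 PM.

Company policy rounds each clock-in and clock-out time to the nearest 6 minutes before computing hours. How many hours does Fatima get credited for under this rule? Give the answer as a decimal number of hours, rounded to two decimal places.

8.90 hours

The shift: in 5:14 AM→5:12 AM, out 2:05 PM→2:06 PM; 8 h 54 min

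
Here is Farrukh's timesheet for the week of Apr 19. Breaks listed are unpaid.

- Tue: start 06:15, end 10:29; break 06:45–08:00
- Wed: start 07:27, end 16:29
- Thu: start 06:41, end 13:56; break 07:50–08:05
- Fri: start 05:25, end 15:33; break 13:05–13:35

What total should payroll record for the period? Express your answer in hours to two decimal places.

Tue: 06:15–10:29 = 4 h 14 min; less 75 min break → 2 h 59 min
Wed: 07:27–16:29 = 9 h 2 min
Thu: 06:41–13:56 = 7 h 15 min; less 15 min break → 7 h 0 min
Fri: 05:25–15:33 = 10 h 8 min; less 30 min break → 9 h 38 min
Total: 2 h 59 min + 9 h 2 min + 7 h 0 min + 9 h 38 min = 28 h 39 min.

28.65 hours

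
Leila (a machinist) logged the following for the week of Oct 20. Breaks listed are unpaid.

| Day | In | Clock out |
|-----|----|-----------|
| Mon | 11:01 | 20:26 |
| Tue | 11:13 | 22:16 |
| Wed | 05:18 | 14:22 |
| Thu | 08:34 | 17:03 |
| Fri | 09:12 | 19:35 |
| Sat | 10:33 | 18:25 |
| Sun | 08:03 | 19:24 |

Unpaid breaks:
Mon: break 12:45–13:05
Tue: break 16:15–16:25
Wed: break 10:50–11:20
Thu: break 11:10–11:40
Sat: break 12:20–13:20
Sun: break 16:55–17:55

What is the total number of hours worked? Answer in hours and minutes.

Mon: 11:01–20:26 = 9 h 25 min; less 20 min break → 9 h 5 min
Tue: 11:13–22:16 = 11 h 3 min; less 10 min break → 10 h 53 min
Wed: 05:18–14:22 = 9 h 4 min; less 30 min break → 8 h 34 min
Thu: 08:34–17:03 = 8 h 29 min; less 30 min break → 7 h 59 min
Fri: 09:12–19:35 = 10 h 23 min
Sat: 10:33–18:25 = 7 h 52 min; less 60 min break → 6 h 52 min
Sun: 08:03–19:24 = 11 h 21 min; less 60 min break → 10 h 21 min
Total: 9 h 5 min + 10 h 53 min + 8 h 34 min + 7 h 59 min + 10 h 23 min + 6 h 52 min + 10 h 21 min = 64 h 7 min.

64 h 7 min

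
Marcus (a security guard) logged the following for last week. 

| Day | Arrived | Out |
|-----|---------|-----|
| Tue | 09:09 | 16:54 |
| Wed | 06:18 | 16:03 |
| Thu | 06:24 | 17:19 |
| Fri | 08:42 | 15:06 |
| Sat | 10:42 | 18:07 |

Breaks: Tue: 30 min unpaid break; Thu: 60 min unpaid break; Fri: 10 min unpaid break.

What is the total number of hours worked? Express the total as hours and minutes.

Tue: 09:09–16:54 = 7 h 45 min; less 30 min break → 7 h 15 min
Wed: 06:18–16:03 = 9 h 45 min
Thu: 06:24–17:19 = 10 h 55 min; less 60 min break → 9 h 55 min
Fri: 08:42–15:06 = 6 h 24 min; less 10 min break → 6 h 14 min
Sat: 10:42–18:07 = 7 h 25 min
Total: 7 h 15 min + 9 h 45 min + 9 h 55 min + 6 h 14 min + 7 h 25 min = 40 h 34 min.

40 h 34 min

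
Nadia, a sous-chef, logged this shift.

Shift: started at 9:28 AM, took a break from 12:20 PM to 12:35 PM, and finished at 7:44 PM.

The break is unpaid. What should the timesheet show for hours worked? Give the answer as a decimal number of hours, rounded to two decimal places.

Shift: 9:28 AM–7:44 PM = 10 h 16 min; less 15 min break → 10 h 1 min

10.02 hours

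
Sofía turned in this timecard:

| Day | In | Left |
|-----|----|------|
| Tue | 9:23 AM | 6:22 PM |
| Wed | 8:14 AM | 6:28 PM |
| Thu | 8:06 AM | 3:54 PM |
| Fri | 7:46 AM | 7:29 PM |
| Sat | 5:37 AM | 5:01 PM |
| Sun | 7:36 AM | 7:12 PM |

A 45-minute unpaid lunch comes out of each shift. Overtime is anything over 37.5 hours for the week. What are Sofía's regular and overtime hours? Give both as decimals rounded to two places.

Regular 37.50 hours, overtime 19.73 hours

Tue: 9:23 AM–6:22 PM = 8 h 59 min; less 45 min break → 8 h 14 min
Wed: 8:14 AM–6:28 PM = 10 h 14 min; less 45 min break → 9 h 29 min
Thu: 8:06 AM–3:54 PM = 7 h 48 min; less 45 min break → 7 h 3 min
Fri: 7:46 AM–7:29 PM = 11 h 43 min; less 45 min break → 10 h 58 min
Sat: 5:37 AM–5:01 PM = 11 h 24 min; less 45 min break → 10 h 39 min
Sun: 7:36 AM–7:12 PM = 11 h 36 min; less 45 min break → 10 h 51 min
Total worked: 57 h 14 min = 57.23 h.
Threshold 37.5 h → overtime 19 h 44 min, regular 37 h 30 min.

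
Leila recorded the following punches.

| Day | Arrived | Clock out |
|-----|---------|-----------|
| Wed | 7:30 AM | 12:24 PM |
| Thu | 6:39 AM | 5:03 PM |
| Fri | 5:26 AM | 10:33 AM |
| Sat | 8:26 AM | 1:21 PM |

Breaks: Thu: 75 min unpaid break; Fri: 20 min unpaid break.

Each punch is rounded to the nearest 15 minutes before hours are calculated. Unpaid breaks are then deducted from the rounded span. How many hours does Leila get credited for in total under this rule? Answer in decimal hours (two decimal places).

Wed: in 7:30 AM→7:30 AM, out 12:24 PM→12:30 PM; 5 h 0 min
Thu: in 6:39 AM→6:45 AM, out 5:03 PM→5:00 PM; 10 h 15 min − 75 min = 9 h 0 min
Fri: in 5:26 AM→5:30 AM, out 10:33 AM→10:30 AM; 5 h 0 min − 20 min = 4 h 40 min
Sat: in 8:26 AM→8:30 AM, out 1:21 PM→1:15 PM; 4 h 45 min
Total credited: 23 h 25 min.

23.42 hours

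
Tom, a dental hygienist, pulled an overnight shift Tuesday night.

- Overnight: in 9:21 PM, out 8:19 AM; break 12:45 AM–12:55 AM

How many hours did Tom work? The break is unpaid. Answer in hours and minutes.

10 h 48 min

Overnight: 9:21 PM → midnight = 2 h 39 min; midnight → 8:19 AM = 8 h 19 min; span 10 h 58 min; less 10 min break → 10 h 48 min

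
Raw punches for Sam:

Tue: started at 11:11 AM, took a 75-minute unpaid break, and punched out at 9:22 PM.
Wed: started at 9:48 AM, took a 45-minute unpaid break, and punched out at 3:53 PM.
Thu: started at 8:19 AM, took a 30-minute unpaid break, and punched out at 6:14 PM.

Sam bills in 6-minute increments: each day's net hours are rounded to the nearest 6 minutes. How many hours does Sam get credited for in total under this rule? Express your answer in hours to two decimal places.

23.60 hours

Tue: 11:11 AM–9:22 PM = 10 h 11 min − 75 min = 8 h 56 min → rounds to 8 h 54 min
Wed: 9:48 AM–3:53 PM = 6 h 5 min − 45 min = 5 h 20 min → rounds to 5 h 18 min
Thu: 8:19 AM–6:14 PM = 9 h 55 min − 30 min = 9 h 25 min → rounds to 9 h 24 min
Total credited: 23 h 36 min.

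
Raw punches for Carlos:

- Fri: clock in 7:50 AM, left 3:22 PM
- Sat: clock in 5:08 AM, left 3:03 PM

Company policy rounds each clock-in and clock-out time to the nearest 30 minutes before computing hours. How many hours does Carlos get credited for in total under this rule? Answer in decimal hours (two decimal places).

Fri: in 7:50 AM→8:00 AM, out 3:22 PM→3:30 PM; 7 h 30 min
Sat: in 5:08 AM→5:00 AM, out 3:03 PM→3:00 PM; 10 h 0 min
Total credited: 17 h 30 min.

17.50 hours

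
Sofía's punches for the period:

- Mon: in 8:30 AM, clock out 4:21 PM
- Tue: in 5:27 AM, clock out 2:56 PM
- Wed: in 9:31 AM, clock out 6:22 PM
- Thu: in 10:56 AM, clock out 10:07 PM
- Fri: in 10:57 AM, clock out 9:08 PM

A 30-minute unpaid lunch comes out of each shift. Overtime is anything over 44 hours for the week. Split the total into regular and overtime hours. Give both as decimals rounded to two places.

Regular 44.00 hours, overtime 1.05 hours

Mon: 8:30 AM–4:21 PM = 7 h 51 min; less 30 min break → 7 h 21 min
Tue: 5:27 AM–2:56 PM = 9 h 29 min; less 30 min break → 8 h 59 min
Wed: 9:31 AM–6:22 PM = 8 h 51 min; less 30 min break → 8 h 21 min
Thu: 10:56 AM–10:07 PM = 11 h 11 min; less 30 min break → 10 h 41 min
Fri: 10:57 AM–9:08 PM = 10 h 11 min; less 30 min break → 9 h 41 min
Total worked: 45 h 3 min = 45.05 h.
Threshold 44 h → overtime 1 h 3 min, regular 44 h 0 min.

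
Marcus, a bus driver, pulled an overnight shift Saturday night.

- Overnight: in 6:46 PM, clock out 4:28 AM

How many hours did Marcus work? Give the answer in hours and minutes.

9 h 42 min

Overnight: 6:46 PM → midnight = 5 h 14 min; midnight → 4:28 AM = 4 h 28 min; span 9 h 42 min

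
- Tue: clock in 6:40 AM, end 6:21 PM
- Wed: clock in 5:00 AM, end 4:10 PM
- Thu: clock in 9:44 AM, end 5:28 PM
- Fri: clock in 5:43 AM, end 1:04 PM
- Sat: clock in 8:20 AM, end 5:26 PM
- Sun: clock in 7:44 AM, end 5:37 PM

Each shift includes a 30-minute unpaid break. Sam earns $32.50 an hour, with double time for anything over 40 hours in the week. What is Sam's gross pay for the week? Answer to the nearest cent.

$2204.58

Tue: 6:40 AM–6:21 PM = 11 h 41 min; less 30 min break → 11 h 11 min
Wed: 5:00 AM–4:10 PM = 11 h 10 min; less 30 min break → 10 h 40 min
Thu: 9:44 AM–5:28 PM = 7 h 44 min; less 30 min break → 7 h 14 min
Fri: 5:43 AM–1:04 PM = 7 h 21 min; less 30 min break → 6 h 51 min
Sat: 8:20 AM–5:26 PM = 9 h 6 min; less 30 min break → 8 h 36 min
Sun: 7:44 AM–5:37 PM = 9 h 53 min; less 30 min break → 9 h 23 min
Total worked: 53 h 55 min = 3235 min.
Regular 40 h 0 min = 2400 min at $32.50/h; overtime 13 h 55 min = 835 min at $65.00/h.
Pay = (2400 × $32.50 + 835 × $65.00) ÷ 60 = $2204.58.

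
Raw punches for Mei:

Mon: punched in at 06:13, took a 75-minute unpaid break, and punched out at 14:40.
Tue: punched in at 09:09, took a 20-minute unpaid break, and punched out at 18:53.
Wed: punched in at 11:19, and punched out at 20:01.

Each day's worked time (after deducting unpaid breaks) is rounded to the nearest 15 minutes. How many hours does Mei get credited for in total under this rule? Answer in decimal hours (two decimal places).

Mon: 06:13–14:40 = 8 h 27 min − 75 min = 7 h 12 min → rounds to 7 h 15 min
Tue: 09:09–18:53 = 9 h 44 min − 20 min = 9 h 24 min → rounds to 9 h 30 min
Wed: 11:19–20:01 = 8 h 42 min → rounds to 8 h 45 min
Total credited: 25 h 30 min.

25.50 hours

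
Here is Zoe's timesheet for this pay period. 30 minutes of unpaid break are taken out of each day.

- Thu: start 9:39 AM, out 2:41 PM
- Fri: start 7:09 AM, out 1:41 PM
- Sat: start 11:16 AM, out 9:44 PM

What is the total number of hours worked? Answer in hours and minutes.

Thu: 9:39 AM–2:41 PM = 5 h 2 min; less 30 min break → 4 h 32 min
Fri: 7:09 AM–1:41 PM = 6 h 32 min; less 30 min break → 6 h 2 min
Sat: 11:16 AM–9:44 PM = 10 h 28 min; less 30 min break → 9 h 58 min
Total: 4 h 32 min + 6 h 2 min + 9 h 58 min = 20 h 32 min.

20 h 32 min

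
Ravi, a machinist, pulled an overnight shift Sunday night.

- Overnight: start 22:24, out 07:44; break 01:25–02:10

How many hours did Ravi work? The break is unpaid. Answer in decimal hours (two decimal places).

Overnight: 22:24 → midnight = 1 h 36 min; midnight → 07:44 = 7 h 44 min; span 9 h 20 min; less 45 min break → 8 h 35 min

8.58 hours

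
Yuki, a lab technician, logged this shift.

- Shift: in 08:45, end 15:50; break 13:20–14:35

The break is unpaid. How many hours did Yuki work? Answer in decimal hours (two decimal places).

5.83 hours

Shift: 08:45–15:50 = 7 h 5 min; less 75 min break → 5 h 50 min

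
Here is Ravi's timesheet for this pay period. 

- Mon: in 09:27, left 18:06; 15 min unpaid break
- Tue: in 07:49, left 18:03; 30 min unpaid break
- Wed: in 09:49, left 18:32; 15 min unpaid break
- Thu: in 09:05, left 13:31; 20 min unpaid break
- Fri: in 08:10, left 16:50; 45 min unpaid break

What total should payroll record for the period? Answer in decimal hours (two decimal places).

Mon: 09:27–18:06 = 8 h 39 min; less 15 min break → 8 h 24 min
Tue: 07:49–18:03 = 10 h 14 min; less 30 min break → 9 h 44 min
Wed: 09:49–18:32 = 8 h 43 min; less 15 min break → 8 h 28 min
Thu: 09:05–13:31 = 4 h 26 min; less 20 min break → 4 h 6 min
Fri: 08:10–16:50 = 8 h 40 min; less 45 min break → 7 h 55 min
Total: 8 h 24 min + 9 h 44 min + 8 h 28 min + 4 h 6 min + 7 h 55 min = 38 h 37 min.

38.62 hours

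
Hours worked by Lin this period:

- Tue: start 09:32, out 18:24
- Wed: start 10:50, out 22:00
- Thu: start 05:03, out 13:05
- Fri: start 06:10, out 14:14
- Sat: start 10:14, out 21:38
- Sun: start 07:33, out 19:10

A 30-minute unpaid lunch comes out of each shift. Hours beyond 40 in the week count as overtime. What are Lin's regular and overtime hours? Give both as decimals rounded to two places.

Regular 40.00 hours, overtime 16.15 hours

Tue: 09:32–18:24 = 8 h 52 min; less 30 min break → 8 h 22 min
Wed: 10:50–22:00 = 11 h 10 min; less 30 min break → 10 h 40 min
Thu: 05:03–13:05 = 8 h 2 min; less 30 min break → 7 h 32 min
Fri: 06:10–14:14 = 8 h 4 min; less 30 min break → 7 h 34 min
Sat: 10:14–21:38 = 11 h 24 min; less 30 min break → 10 h 54 min
Sun: 07:33–19:10 = 11 h 37 min; less 30 min break → 11 h 7 min
Total worked: 56 h 9 min = 56.15 h.
Threshold 40 h → overtime 16 h 9 min, regular 40 h 0 min.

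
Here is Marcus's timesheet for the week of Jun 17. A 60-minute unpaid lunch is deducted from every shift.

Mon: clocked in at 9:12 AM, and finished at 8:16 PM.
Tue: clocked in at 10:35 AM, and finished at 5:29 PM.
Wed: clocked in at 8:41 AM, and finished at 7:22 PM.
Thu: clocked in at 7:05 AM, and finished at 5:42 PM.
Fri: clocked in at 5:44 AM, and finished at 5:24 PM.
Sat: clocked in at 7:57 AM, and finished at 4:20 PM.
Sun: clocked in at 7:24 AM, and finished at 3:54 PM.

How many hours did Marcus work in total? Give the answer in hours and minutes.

60 h 49 min

Mon: 9:12 AM–8:16 PM = 11 h 4 min; less 60 min break → 10 h 4 min
Tue: 10:35 AM–5:29 PM = 6 h 54 min; less 60 min break → 5 h 54 min
Wed: 8:41 AM–7:22 PM = 10 h 41 min; less 60 min break → 9 h 41 min
Thu: 7:05 AM–5:42 PM = 10 h 37 min; less 60 min break → 9 h 37 min
Fri: 5:44 AM–5:24 PM = 11 h 40 min; less 60 min break → 10 h 40 min
Sat: 7:57 AM–4:20 PM = 8 h 23 min; less 60 min break → 7 h 23 min
Sun: 7:24 AM–3:54 PM = 8 h 30 min; less 60 min break → 7 h 30 min
Total: 10 h 4 min + 5 h 54 min + 9 h 41 min + 9 h 37 min + 10 h 40 min + 7 h 23 min + 7 h 30 min = 60 h 49 min.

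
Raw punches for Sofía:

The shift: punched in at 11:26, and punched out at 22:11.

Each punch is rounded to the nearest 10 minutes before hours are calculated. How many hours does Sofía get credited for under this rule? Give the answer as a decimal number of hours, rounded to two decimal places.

10.67 hours

The shift: in 11:26→11:30, out 22:11→22:10; 10 h 40 min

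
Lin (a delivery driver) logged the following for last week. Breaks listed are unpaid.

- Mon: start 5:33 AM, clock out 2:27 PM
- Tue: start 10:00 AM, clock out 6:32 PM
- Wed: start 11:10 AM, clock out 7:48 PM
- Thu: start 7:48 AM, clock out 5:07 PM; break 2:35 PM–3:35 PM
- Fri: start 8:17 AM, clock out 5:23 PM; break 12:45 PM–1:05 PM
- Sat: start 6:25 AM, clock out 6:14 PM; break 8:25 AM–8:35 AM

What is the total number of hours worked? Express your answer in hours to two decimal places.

Mon: 5:33 AM–2:27 PM = 8 h 54 min
Tue: 10:00 AM–6:32 PM = 8 h 32 min
Wed: 11:10 AM–7:48 PM = 8 h 38 min
Thu: 7:48 AM–5:07 PM = 9 h 19 min; less 60 min break → 8 h 19 min
Fri: 8:17 AM–5:23 PM = 9 h 6 min; less 20 min break → 8 h 46 min
Sat: 6:25 AM–6:14 PM = 11 h 49 min; less 10 min break → 11 h 39 min
Total: 8 h 54 min + 8 h 32 min + 8 h 38 min + 8 h 19 min + 8 h 46 min + 11 h 39 min = 54 h 48 min.

54.80 hours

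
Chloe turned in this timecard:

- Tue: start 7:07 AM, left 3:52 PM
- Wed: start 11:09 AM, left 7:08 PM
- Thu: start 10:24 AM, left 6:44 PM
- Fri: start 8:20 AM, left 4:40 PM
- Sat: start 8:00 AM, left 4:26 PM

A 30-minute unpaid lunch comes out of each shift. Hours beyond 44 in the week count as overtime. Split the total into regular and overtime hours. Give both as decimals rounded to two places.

Tue: 7:07 AM–3:52 PM = 8 h 45 min; less 30 min break → 8 h 15 min
Wed: 11:09 AM–7:08 PM = 7 h 59 min; less 30 min break → 7 h 29 min
Thu: 10:24 AM–6:44 PM = 8 h 20 min; less 30 min break → 7 h 50 min
Fri: 8:20 AM–4:40 PM = 8 h 20 min; less 30 min break → 7 h 50 min
Sat: 8:00 AM–4:26 PM = 8 h 26 min; less 30 min break → 7 h 56 min
Total worked: 39 h 20 min = 39.33 h.
Threshold 44 h → overtime 0 h 0 min, regular 39 h 20 min.

Regular 39.33 hours, overtime 0.00 hours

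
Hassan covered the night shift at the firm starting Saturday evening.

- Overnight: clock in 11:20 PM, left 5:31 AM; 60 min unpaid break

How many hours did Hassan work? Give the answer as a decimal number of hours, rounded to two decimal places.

5.18 hours

Overnight: 11:20 PM → midnight = 0 h 40 min; midnight → 5:31 AM = 5 h 31 min; span 6 h 11 min; less 60 min break → 5 h 11 min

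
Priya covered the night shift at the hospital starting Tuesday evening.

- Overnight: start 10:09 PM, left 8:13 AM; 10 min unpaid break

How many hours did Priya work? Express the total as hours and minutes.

9 h 54 min

Overnight: 10:09 PM → midnight = 1 h 51 min; midnight → 8:13 AM = 8 h 13 min; span 10 h 4 min; less 10 min break → 9 h 54 min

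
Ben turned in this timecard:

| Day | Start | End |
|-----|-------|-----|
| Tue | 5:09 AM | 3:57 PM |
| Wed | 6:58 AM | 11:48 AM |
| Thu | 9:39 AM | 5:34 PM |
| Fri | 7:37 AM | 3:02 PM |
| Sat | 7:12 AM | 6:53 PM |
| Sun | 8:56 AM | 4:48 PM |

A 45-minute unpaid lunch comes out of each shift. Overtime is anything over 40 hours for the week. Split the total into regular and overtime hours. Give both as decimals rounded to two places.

Regular 40.00 hours, overtime 6.02 hours

Tue: 5:09 AM–3:57 PM = 10 h 48 min; less 45 min break → 10 h 3 min
Wed: 6:58 AM–11:48 AM = 4 h 50 min; less 45 min break → 4 h 5 min
Thu: 9:39 AM–5:34 PM = 7 h 55 min; less 45 min break → 7 h 10 min
Fri: 7:37 AM–3:02 PM = 7 h 25 min; less 45 min break → 6 h 40 min
Sat: 7:12 AM–6:53 PM = 11 h 41 min; less 45 min break → 10 h 56 min
Sun: 8:56 AM–4:48 PM = 7 h 52 min; less 45 min break → 7 h 7 min
Total worked: 46 h 1 min = 46.02 h.
Threshold 40 h → overtime 6 h 1 min, regular 40 h 0 min.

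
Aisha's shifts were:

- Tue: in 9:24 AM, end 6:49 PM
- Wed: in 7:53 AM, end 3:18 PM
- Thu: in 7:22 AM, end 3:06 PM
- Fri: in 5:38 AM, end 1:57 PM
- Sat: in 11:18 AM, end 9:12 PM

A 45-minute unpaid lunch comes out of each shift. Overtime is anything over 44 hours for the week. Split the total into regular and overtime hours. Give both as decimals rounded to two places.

Tue: 9:24 AM–6:49 PM = 9 h 25 min; less 45 min break → 8 h 40 min
Wed: 7:53 AM–3:18 PM = 7 h 25 min; less 45 min break → 6 h 40 min
Thu: 7:22 AM–3:06 PM = 7 h 44 min; less 45 min break → 6 h 59 min
Fri: 5:38 AM–1:57 PM = 8 h 19 min; less 45 min break → 7 h 34 min
Sat: 11:18 AM–9:12 PM = 9 h 54 min; less 45 min break → 9 h 9 min
Total worked: 39 h 2 min = 39.03 h.
Threshold 44 h → overtime 0 h 0 min, regular 39 h 2 min.

Regular 39.03 hours, overtime 0.00 hours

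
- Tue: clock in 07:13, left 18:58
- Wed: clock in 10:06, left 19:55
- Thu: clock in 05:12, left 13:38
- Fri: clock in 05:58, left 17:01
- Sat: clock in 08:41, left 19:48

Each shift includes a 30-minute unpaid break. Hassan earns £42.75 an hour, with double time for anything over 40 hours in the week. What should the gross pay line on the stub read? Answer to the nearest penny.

Tue: 07:13–18:58 = 11 h 45 min; less 30 min break → 11 h 15 min
Wed: 10:06–19:55 = 9 h 49 min; less 30 min break → 9 h 19 min
Thu: 05:12–13:38 = 8 h 26 min; less 30 min break → 7 h 56 min
Fri: 05:58–17:01 = 11 h 3 min; less 30 min break → 10 h 33 min
Sat: 08:41–19:48 = 11 h 7 min; less 30 min break → 10 h 37 min
Total worked: 49 h 40 min = 2980 min.
Regular 40 h 0 min = 2400 min at £42.75/h; overtime 9 h 40 min = 580 min at £85.50/h.
Pay = (2400 × £42.75 + 580 × £85.50) ÷ 60 = £2536.50.

£2536.50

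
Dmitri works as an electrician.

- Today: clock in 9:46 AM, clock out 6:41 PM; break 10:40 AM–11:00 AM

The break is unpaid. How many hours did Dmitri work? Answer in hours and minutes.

8 h 35 min

Today: 9:46 AM–6:41 PM = 8 h 55 min; less 20 min break → 8 h 35 min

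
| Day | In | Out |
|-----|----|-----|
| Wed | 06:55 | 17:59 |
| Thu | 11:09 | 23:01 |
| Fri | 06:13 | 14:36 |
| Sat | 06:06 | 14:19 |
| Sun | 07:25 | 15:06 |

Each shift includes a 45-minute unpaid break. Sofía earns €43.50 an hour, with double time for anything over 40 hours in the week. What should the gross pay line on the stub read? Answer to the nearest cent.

€2041.60

Wed: 06:55–17:59 = 11 h 4 min; less 45 min break → 10 h 19 min
Thu: 11:09–23:01 = 11 h 52 min; less 45 min break → 11 h 7 min
Fri: 06:13–14:36 = 8 h 23 min; less 45 min break → 7 h 38 min
Sat: 06:06–14:19 = 8 h 13 min; less 45 min break → 7 h 28 min
Sun: 07:25–15:06 = 7 h 41 min; less 45 min break → 6 h 56 min
Total worked: 43 h 28 min = 2608 min.
Regular 40 h 0 min = 2400 min at €43.50/h; overtime 3 h 28 min = 208 min at €87.00/h.
Pay = (2400 × €43.50 + 208 × €87.00) ÷ 60 = €2041.60.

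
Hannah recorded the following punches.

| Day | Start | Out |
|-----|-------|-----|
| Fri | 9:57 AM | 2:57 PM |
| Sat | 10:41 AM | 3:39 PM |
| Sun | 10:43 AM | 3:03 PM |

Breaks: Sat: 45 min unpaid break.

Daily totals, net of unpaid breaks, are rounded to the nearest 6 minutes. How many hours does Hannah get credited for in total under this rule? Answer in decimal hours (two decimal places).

Fri: 9:57 AM–2:57 PM = 5 h 0 min → rounds to 5 h 0 min
Sat: 10:41 AM–3:39 PM = 4 h 58 min − 45 min = 4 h 13 min → rounds to 4 h 12 min
Sun: 10:43 AM–3:03 PM = 4 h 20 min → rounds to 4 h 18 min
Total credited: 13 h 30 min.

13.50 hours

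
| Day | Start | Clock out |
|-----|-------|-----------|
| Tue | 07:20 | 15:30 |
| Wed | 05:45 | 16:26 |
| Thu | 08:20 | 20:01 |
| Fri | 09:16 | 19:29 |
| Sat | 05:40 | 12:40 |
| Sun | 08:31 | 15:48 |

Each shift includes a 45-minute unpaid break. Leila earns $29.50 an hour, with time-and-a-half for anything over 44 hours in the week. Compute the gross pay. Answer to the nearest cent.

Tue: 07:20–15:30 = 8 h 10 min; less 45 min break → 7 h 25 min
Wed: 05:45–16:26 = 10 h 41 min; less 45 min break → 9 h 56 min
Thu: 08:20–20:01 = 11 h 41 min; less 45 min break → 10 h 56 min
Fri: 09:16–19:29 = 10 h 13 min; less 45 min break → 9 h 28 min
Sat: 05:40–12:40 = 7 h 0 min; less 45 min break → 6 h 15 min
Sun: 08:31–15:48 = 7 h 17 min; less 45 min break → 6 h 32 min
Total worked: 50 h 32 min = 3032 min.
Regular 44 h 0 min = 2640 min at $29.50/h; overtime 6 h 32 min = 392 min at $44.25/h.
Pay = (2640 × $29.50 + 392 × $44.25) ÷ 60 = $1587.10.

$1587.10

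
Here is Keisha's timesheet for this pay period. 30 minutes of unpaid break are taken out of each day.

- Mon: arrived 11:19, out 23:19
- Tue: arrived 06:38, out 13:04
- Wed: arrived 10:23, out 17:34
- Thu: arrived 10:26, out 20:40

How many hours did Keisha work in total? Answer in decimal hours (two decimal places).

33.85 hours

Mon: 11:19–23:19 = 12 h 0 min; less 30 min break → 11 h 30 min
Tue: 06:38–13:04 = 6 h 26 min; less 30 min break → 5 h 56 min
Wed: 10:23–17:34 = 7 h 11 min; less 30 min break → 6 h 41 min
Thu: 10:26–20:40 = 10 h 14 min; less 30 min break → 9 h 44 min
Total: 11 h 30 min + 5 h 56 min + 6 h 41 min + 9 h 44 min = 33 h 51 min.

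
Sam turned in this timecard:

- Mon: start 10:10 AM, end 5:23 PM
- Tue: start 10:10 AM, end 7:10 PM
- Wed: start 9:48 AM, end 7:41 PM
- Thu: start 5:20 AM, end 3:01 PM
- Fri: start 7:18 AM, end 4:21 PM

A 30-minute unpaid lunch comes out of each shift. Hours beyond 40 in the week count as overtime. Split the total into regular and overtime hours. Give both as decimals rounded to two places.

Regular 40.00 hours, overtime 2.33 hours

Mon: 10:10 AM–5:23 PM = 7 h 13 min; less 30 min break → 6 h 43 min
Tue: 10:10 AM–7:10 PM = 9 h 0 min; less 30 min break → 8 h 30 min
Wed: 9:48 AM–7:41 PM = 9 h 53 min; less 30 min break → 9 h 23 min
Thu: 5:20 AM–3:01 PM = 9 h 41 min; less 30 min break → 9 h 11 min
Fri: 7:18 AM–4:21 PM = 9 h 3 min; less 30 min break → 8 h 33 min
Total worked: 42 h 20 min = 42.33 h.
Threshold 40 h → overtime 2 h 20 min, regular 40 h 0 min.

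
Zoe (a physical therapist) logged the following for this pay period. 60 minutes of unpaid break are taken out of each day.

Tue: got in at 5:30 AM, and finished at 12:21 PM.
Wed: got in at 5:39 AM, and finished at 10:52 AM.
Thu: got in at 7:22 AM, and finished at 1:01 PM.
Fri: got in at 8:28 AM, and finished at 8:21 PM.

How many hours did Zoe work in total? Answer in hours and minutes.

25 h 36 min

Tue: 5:30 AM–12:21 PM = 6 h 51 min; less 60 min break → 5 h 51 min
Wed: 5:39 AM–10:52 AM = 5 h 13 min; less 60 min break → 4 h 13 min
Thu: 7:22 AM–1:01 PM = 5 h 39 min; less 60 min break → 4 h 39 min
Fri: 8:28 AM–8:21 PM = 11 h 53 min; less 60 min break → 10 h 53 min
Total: 5 h 51 min + 4 h 13 min + 4 h 39 min + 10 h 53 min = 25 h 36 min.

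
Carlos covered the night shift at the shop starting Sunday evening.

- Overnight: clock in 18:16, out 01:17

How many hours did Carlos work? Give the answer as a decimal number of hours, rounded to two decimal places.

Overnight: 18:16 → midnight = 5 h 44 min; midnight → 01:17 = 1 h 17 min; span 7 h 1 min

7.02 hours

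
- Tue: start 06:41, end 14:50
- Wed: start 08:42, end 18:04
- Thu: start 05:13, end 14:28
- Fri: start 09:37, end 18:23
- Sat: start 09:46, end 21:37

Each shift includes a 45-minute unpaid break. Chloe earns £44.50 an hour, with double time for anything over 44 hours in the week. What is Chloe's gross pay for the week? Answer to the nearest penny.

£1941.68

Tue: 06:41–14:50 = 8 h 9 min; less 45 min break → 7 h 24 min
Wed: 08:42–18:04 = 9 h 22 min; less 45 min break → 8 h 37 min
Thu: 05:13–14:28 = 9 h 15 min; less 45 min break → 8 h 30 min
Fri: 09:37–18:23 = 8 h 46 min; less 45 min break → 8 h 1 min
Sat: 09:46–21:37 = 11 h 51 min; less 45 min break → 11 h 6 min
Total worked: 43 h 38 min = 2618 min.
Regular 43 h 38 min = 2618 min at £44.50/h; overtime 0 h 0 min = 0 min at £89.00/h.
Pay = (2618 × £44.50 + 0 × £89.00) ÷ 60 = £1941.68.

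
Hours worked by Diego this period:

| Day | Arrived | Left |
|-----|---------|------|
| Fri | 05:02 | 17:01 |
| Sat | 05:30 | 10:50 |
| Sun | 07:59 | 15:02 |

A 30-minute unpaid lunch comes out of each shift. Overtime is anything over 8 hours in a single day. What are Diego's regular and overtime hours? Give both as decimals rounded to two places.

Regular 19.38 hours, overtime 3.48 hours

Fri: 05:02–17:01 = 11 h 59 min; less 30 min break → 11 h 29 min
Sat: 05:30–10:50 = 5 h 20 min; less 30 min break → 4 h 50 min
Sun: 07:59–15:02 = 7 h 3 min; less 30 min break → 6 h 33 min
Fri reg 8 h 0 min / OT 3 h 29 min; Sat reg 4 h 50 min / OT 0 h 0 min; Sun reg 6 h 33 min / OT 0 h 0 min.
Totals: regular 19 h 23 min, overtime 3 h 29 min.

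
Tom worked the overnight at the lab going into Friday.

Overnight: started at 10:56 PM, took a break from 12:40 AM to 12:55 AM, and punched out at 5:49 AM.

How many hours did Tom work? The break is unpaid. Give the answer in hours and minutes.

6 h 38 min

Overnight: 10:56 PM → midnight = 1 h 4 min; midnight → 5:49 AM = 5 h 49 min; span 6 h 53 min; less 15 min break → 6 h 38 min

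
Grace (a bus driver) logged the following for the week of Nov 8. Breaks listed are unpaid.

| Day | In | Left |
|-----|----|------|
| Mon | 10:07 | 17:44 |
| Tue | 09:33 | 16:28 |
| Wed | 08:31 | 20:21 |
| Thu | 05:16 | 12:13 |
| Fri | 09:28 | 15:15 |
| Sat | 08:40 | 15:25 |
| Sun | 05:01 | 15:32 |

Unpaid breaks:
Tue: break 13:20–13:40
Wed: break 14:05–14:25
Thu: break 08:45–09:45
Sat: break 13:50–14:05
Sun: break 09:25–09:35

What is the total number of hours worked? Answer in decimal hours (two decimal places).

Mon: 10:07–17:44 = 7 h 37 min
Tue: 09:33–16:28 = 6 h 55 min; less 20 min break → 6 h 35 min
Wed: 08:31–20:21 = 11 h 50 min; less 20 min break → 11 h 30 min
Thu: 05:16–12:13 = 6 h 57 min; less 60 min break → 5 h 57 min
Fri: 09:28–15:15 = 5 h 47 min
Sat: 08:40–15:25 = 6 h 45 min; less 15 min break → 6 h 30 min
Sun: 05:01–15:32 = 10 h 31 min; less 10 min break → 10 h 21 min
Total: 7 h 37 min + 6 h 35 min + 11 h 30 min + 5 h 57 min + 5 h 47 min + 6 h 30 min + 10 h 21 min = 54 h 17 min.

54.28 hours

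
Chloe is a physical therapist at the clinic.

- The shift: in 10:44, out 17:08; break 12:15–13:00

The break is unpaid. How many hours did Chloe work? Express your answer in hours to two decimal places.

5.65 hours

The shift: 10:44–17:08 = 6 h 24 min; less 45 min break → 5 h 39 min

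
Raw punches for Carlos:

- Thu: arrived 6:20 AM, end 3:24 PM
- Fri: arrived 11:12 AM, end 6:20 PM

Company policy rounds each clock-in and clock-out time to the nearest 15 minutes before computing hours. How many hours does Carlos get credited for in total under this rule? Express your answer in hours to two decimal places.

Thu: in 6:20 AM→6:15 AM, out 3:24 PM→3:30 PM; 9 h 15 min
Fri: in 11:12 AM→11:15 AM, out 6:20 PM→6:15 PM; 7 h 0 min
Total credited: 16 h 15 min.

16.25 hours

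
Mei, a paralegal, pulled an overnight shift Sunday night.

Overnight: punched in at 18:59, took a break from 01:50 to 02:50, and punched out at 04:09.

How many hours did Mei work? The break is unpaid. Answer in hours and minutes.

Overnight: 18:59 → midnight = 5 h 1 min; midnight → 04:09 = 4 h 9 min; span 9 h 10 min; less 60 min break → 8 h 10 min

8 h 10 min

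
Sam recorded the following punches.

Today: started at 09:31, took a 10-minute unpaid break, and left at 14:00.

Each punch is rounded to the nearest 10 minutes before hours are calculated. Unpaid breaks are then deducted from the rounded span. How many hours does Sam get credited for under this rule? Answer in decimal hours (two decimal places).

Today: in 09:31→09:30, out 14:00→14:00; 4 h 30 min − 10 min = 4 h 20 min

4.33 hours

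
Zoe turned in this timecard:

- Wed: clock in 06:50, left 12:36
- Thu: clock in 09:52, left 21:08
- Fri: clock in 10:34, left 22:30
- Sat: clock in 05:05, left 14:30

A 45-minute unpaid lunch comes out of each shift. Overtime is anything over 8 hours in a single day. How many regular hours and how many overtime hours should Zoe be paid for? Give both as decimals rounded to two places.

Wed: 06:50–12:36 = 5 h 46 min; less 45 min break → 5 h 1 min
Thu: 09:52–21:08 = 11 h 16 min; less 45 min break → 10 h 31 min
Fri: 10:34–22:30 = 11 h 56 min; less 45 min break → 11 h 11 min
Sat: 05:05–14:30 = 9 h 25 min; less 45 min break → 8 h 40 min
Wed reg 5 h 1 min / OT 0 h 0 min; Thu reg 8 h 0 min / OT 2 h 31 min; Fri reg 8 h 0 min / OT 3 h 11 min; Sat reg 8 h 0 min / OT 0 h 40 min.
Totals: regular 29 h 1 min, overtime 6 h 22 min.

Regular 29.02 hours, overtime 6.37 hours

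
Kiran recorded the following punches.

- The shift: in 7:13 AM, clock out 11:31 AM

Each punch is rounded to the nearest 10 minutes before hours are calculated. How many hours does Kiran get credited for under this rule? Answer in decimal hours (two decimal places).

4.33 hours

The shift: in 7:13 AM→7:10 AM, out 11:31 AM→11:30 AM; 4 h 20 min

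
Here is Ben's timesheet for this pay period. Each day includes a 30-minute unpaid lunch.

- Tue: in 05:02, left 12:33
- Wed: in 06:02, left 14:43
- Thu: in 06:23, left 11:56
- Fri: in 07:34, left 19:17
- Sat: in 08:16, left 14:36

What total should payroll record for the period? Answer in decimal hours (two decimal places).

Tue: 05:02–12:33 = 7 h 31 min; less 30 min break → 7 h 1 min
Wed: 06:02–14:43 = 8 h 41 min; less 30 min break → 8 h 11 min
Thu: 06:23–11:56 = 5 h 33 min; less 30 min break → 5 h 3 min
Fri: 07:34–19:17 = 11 h 43 min; less 30 min break → 11 h 13 min
Sat: 08:16–14:36 = 6 h 20 min; less 30 min break → 5 h 50 min
Total: 7 h 1 min + 8 h 11 min + 5 h 3 min + 11 h 13 min + 5 h 50 min = 37 h 18 min.

37.30 hours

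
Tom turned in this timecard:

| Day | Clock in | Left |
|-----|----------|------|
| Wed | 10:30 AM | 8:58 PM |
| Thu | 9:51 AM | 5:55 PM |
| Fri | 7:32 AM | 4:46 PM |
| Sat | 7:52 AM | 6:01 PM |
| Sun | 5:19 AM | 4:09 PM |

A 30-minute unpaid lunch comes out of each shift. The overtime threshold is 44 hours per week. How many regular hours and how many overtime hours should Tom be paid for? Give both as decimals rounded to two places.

Wed: 10:30 AM–8:58 PM = 10 h 28 min; less 30 min break → 9 h 58 min
Thu: 9:51 AM–5:55 PM = 8 h 4 min; less 30 min break → 7 h 34 min
Fri: 7:32 AM–4:46 PM = 9 h 14 min; less 30 min break → 8 h 44 min
Sat: 7:52 AM–6:01 PM = 10 h 9 min; less 30 min break → 9 h 39 min
Sun: 5:19 AM–4:09 PM = 10 h 50 min; less 30 min break → 10 h 20 min
Total worked: 46 h 15 min = 46.25 h.
Threshold 44 h → overtime 2 h 15 min, regular 44 h 0 min.

Regular 44.00 hours, overtime 2.25 hours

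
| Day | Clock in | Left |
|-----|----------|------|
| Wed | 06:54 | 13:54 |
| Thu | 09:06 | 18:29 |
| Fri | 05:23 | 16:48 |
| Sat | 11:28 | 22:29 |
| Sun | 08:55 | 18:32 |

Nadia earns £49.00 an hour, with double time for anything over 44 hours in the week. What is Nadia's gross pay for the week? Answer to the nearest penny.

Wed: 06:54–13:54 = 7 h 0 min
Thu: 09:06–18:29 = 9 h 23 min
Fri: 05:23–16:48 = 11 h 25 min
Sat: 11:28–22:29 = 11 h 1 min
Sun: 08:55–18:32 = 9 h 37 min
Total worked: 48 h 26 min = 2906 min.
Regular 44 h 0 min = 2640 min at £49.00/h; overtime 4 h 26 min = 266 min at £98.00/h.
Pay = (2640 × £49.00 + 266 × £98.00) ÷ 60 = £2590.47.

£2590.47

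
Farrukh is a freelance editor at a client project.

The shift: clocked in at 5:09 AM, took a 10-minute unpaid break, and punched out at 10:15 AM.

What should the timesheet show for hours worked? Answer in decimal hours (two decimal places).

4.93 hours

The shift: 5:09 AM–10:15 AM = 5 h 6 min; less 10 min break → 4 h 56 min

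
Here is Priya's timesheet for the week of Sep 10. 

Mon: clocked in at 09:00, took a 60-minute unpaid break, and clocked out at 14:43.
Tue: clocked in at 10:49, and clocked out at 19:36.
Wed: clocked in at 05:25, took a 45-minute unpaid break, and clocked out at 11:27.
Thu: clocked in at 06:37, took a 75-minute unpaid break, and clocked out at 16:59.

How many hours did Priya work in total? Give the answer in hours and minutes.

Mon: 09:00–14:43 = 5 h 43 min; less 60 min break → 4 h 43 min
Tue: 10:49–19:36 = 8 h 47 min
Wed: 05:25–11:27 = 6 h 2 min; less 45 min break → 5 h 17 min
Thu: 06:37–16:59 = 10 h 22 min; less 75 min break → 9 h 7 min
Total: 4 h 43 min + 8 h 47 min + 5 h 17 min + 9 h 7 min = 27 h 54 min.

27 h 54 min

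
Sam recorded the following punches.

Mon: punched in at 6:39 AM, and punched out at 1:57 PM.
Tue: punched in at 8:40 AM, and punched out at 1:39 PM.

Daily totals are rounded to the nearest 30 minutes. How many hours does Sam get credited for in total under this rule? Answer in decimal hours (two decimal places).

12.50 hours

Mon: 6:39 AM–1:57 PM = 7 h 18 min → rounds to 7 h 30 min
Tue: 8:40 AM–1:39 PM = 4 h 59 min → rounds to 5 h 0 min
Total credited: 12 h 30 min.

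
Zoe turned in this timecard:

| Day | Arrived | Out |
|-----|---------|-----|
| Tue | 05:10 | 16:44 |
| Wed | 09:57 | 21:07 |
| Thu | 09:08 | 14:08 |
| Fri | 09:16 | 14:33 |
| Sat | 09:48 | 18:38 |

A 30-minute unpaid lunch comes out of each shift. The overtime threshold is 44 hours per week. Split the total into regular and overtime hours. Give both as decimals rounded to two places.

Tue: 05:10–16:44 = 11 h 34 min; less 30 min break → 11 h 4 min
Wed: 09:57–21:07 = 11 h 10 min; less 30 min break → 10 h 40 min
Thu: 09:08–14:08 = 5 h 0 min; less 30 min break → 4 h 30 min
Fri: 09:16–14:33 = 5 h 17 min; less 30 min break → 4 h 47 min
Sat: 09:48–18:38 = 8 h 50 min; less 30 min break → 8 h 20 min
Total worked: 39 h 21 min = 39.35 h.
Threshold 44 h → overtime 0 h 0 min, regular 39 h 21 min.

Regular 39.35 hours, overtime 0.00 hours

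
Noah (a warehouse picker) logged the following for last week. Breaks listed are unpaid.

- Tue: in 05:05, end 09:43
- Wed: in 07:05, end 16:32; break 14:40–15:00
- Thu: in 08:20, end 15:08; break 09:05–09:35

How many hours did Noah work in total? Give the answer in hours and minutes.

Tue: 05:05–09:43 = 4 h 38 min
Wed: 07:05–16:32 = 9 h 27 min; less 20 min break → 9 h 7 min
Thu: 08:20–15:08 = 6 h 48 min; less 30 min break → 6 h 18 min
Total: 4 h 38 min + 9 h 7 min + 6 h 18 min = 20 h 3 min.

20 h 3 min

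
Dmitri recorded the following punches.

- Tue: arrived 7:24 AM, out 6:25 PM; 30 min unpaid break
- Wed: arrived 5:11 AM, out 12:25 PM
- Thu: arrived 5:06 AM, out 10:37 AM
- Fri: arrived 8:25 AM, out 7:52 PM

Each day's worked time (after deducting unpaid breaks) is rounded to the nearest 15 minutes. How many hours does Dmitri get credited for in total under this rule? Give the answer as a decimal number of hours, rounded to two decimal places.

34.75 hours

Tue: 7:24 AM–6:25 PM = 11 h 1 min − 30 min = 10 h 31 min → rounds to 10 h 30 min
Wed: 5:11 AM–12:25 PM = 7 h 14 min → rounds to 7 h 15 min
Thu: 5:06 AM–10:37 AM = 5 h 31 min → rounds to 5 h 30 min
Fri: 8:25 AM–7:52 PM = 11 h 27 min → rounds to 11 h 30 min
Total credited: 34 h 45 min.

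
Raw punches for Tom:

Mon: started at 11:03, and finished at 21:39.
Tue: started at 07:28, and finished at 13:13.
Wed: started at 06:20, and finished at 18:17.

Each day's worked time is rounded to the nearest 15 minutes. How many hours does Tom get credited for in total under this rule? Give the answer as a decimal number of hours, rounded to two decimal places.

28.25 hours

Mon: 11:03–21:39 = 10 h 36 min → rounds to 10 h 30 min
Tue: 07:28–13:13 = 5 h 45 min → rounds to 5 h 45 min
Wed: 06:20–18:17 = 11 h 57 min → rounds to 12 h 0 min
Total credited: 28 h 15 min.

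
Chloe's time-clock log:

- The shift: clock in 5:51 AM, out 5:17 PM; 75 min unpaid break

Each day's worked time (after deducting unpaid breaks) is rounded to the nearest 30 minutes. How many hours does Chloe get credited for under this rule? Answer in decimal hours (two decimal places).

10.00 hours

The shift: 5:51 AM–5:17 PM = 11 h 26 min − 75 min = 10 h 11 min → rounds to 10 h 0 min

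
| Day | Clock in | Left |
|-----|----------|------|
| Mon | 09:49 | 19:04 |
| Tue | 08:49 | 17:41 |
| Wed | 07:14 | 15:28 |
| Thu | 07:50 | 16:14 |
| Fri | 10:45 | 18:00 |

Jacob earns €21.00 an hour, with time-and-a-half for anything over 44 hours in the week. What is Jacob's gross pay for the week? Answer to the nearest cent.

€882.00

Mon: 09:49–19:04 = 9 h 15 min
Tue: 08:49–17:41 = 8 h 52 min
Wed: 07:14–15:28 = 8 h 14 min
Thu: 07:50–16:14 = 8 h 24 min
Fri: 10:45–18:00 = 7 h 15 min
Total worked: 42 h 0 min = 2520 min.
Regular 42 h 0 min = 2520 min at €21.00/h; overtime 0 h 0 min = 0 min at €31.50/h.
Pay = (2520 × €21.00 + 0 × €31.50) ÷ 60 = €882.00.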